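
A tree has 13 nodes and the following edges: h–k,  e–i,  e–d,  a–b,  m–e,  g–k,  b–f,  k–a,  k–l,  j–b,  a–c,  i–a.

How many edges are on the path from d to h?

Walking from d: d–e–i–a–k–h. Length 5.

5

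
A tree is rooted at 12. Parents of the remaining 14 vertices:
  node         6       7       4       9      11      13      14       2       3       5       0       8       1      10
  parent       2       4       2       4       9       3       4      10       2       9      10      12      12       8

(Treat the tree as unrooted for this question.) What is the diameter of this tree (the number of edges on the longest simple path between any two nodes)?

7

Starting from 1, a farthest node is 5 at distance 7.
One longest path: 1–12–8–10–2–4–9–5.
So the diameter is 7.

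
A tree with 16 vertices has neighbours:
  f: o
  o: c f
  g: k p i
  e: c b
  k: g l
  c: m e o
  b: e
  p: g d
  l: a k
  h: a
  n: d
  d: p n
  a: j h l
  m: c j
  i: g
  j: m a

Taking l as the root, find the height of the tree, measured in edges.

6

A deepest node is b, reached by l → a → j → m → c → e → b.
That path has 6 edges, so the height is 6.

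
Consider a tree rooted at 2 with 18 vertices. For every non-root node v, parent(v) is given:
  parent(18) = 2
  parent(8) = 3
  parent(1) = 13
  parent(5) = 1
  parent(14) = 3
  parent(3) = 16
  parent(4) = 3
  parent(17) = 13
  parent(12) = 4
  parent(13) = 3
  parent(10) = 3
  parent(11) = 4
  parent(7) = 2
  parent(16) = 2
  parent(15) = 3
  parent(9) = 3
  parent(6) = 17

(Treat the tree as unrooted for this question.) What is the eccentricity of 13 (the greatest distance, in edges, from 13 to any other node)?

4

A farthest node from 13 is 7 (18 also at distance 4).
The path 13–3–16–2–7 has 4 edges.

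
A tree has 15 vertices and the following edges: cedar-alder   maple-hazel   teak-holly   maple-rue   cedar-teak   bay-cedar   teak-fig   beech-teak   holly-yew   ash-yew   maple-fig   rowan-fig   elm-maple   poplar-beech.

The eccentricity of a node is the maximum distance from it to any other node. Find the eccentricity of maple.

5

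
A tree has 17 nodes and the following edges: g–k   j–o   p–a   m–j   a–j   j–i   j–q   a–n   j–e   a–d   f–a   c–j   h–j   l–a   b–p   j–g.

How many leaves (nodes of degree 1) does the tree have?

13

The leaves are b, c, d, e, f, h, i, k, l, m, n, o, q.
That is 13 leaves.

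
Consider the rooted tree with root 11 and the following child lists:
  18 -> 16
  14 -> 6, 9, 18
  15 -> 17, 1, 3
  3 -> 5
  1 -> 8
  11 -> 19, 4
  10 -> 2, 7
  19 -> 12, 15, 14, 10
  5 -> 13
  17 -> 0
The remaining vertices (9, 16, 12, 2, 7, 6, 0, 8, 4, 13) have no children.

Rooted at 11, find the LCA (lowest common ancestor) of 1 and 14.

19

Ancestors of 1 (toward the root): 1, 15, 19, 11.
Ancestors of 14: 14, 19, 11.
The deepest node appearing in both lists is 19.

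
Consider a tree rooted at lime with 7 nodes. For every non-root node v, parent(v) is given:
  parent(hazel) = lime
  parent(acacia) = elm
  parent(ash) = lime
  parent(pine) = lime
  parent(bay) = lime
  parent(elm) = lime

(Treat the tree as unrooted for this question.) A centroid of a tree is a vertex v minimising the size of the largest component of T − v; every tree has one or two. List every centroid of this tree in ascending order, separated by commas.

Removing lime splits the tree into components of sizes 2, 1, 1, 1, 1; the largest is 2 ≤ ⌊7/2⌋ = 3.
Every other node leaves some component of size > 3, so the centroid is unique.

lime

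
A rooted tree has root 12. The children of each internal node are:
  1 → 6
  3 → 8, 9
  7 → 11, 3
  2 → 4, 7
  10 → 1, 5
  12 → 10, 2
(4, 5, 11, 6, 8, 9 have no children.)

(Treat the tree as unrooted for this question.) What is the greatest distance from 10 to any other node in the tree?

5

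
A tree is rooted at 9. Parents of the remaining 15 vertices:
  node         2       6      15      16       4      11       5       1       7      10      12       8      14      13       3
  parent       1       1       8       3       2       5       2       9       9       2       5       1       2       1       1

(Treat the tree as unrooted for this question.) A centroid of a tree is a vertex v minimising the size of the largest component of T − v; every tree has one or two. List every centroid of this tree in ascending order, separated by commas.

1

Removing 1 splits the tree into components of sizes 7, 2, 2, 2, 1, 1; the largest is 7 ≤ ⌊16/2⌋ = 8.
Every other node leaves some component of size > 8, so the centroid is unique.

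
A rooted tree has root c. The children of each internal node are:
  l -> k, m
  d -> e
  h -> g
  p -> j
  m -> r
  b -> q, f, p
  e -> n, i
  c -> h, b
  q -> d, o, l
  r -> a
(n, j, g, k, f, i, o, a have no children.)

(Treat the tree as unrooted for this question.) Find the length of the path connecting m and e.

The path is m – l – q – d – e, which has 4 edges.

4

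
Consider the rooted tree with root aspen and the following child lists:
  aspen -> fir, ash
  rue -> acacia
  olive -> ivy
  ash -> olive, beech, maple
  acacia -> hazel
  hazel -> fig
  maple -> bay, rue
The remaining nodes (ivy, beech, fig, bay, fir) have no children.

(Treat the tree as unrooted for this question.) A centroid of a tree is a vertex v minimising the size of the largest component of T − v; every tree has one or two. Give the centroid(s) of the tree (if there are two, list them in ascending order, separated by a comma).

Removing ash splits the tree into components of sizes 6, 2, 2, 1; the largest is 6 ≤ ⌊12/2⌋ = 6.
maple is adjacent to ash and is also a centroid (the largest component after removing it is likewise 6).

ash, maple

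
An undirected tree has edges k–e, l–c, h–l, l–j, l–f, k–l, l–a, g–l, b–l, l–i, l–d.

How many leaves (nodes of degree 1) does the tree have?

10

The leaves are a, b, c, d, e, f, g, h, i, j.
That is 10 leaves.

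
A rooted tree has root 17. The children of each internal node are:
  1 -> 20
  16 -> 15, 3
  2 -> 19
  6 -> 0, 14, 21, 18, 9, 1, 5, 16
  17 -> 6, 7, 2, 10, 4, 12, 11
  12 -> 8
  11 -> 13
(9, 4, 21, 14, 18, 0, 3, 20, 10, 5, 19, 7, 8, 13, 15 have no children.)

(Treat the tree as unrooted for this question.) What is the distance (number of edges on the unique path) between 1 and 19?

4

The path is 1 – 6 – 17 – 2 – 19, which has 4 edges.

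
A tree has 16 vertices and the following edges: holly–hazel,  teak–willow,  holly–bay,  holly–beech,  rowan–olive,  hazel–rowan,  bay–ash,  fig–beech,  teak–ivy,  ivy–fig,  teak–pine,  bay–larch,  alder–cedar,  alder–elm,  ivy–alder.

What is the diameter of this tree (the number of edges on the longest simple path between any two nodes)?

BFS from olive reaches cedar last, at distance 8; BFS from cedar confirms no node is farther.
Path: olive–rowan–hazel–holly–beech–fig–ivy–alder–cedar.

8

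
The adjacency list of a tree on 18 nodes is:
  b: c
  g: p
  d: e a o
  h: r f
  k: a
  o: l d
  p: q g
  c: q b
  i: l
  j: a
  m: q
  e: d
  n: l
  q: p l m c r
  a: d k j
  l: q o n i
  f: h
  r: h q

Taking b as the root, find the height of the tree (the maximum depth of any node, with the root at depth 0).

7

j sits deepest: b – c – q – l – o – d – a – j — 7 edges from the root.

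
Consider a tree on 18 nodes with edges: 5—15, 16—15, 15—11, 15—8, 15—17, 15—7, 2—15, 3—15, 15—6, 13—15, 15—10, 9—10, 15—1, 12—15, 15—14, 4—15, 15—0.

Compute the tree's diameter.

A longest path is 9 – 10 – 15 – 14, with 3 edges.

3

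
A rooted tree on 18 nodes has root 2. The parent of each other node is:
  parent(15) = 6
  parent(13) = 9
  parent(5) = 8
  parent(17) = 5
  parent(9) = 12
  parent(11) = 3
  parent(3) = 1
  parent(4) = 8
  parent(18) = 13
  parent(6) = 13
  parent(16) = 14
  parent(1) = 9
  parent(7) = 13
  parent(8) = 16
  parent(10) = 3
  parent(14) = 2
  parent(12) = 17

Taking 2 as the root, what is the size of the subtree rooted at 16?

16

Descendants of 16 (including itself): 16, 8, 5, 4, 17, 12, 9, 1, 13, 3, 6, 18, 7, 11, 10, 15. That's 16.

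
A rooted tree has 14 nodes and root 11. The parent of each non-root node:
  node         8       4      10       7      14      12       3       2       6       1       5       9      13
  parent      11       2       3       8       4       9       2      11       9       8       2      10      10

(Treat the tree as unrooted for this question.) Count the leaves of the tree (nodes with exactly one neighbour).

The leaves are 1, 5, 6, 7, 12, 13, 14.
That is 7 leaves.

7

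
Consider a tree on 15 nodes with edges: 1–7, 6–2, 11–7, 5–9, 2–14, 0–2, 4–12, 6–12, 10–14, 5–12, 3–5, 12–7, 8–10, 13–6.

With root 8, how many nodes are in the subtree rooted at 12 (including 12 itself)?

Descendants of 12 (including itself): 12, 5, 7, 4, 9, 3, 1, 11. That's 8.

8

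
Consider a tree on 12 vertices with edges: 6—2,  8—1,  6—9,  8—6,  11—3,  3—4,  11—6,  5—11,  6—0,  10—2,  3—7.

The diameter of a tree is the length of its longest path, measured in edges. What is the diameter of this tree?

Starting from 4, a farthest node is 1 at distance 5.
One longest path: 4 - 3 - 11 - 6 - 8 - 1.
So the diameter is 5.

5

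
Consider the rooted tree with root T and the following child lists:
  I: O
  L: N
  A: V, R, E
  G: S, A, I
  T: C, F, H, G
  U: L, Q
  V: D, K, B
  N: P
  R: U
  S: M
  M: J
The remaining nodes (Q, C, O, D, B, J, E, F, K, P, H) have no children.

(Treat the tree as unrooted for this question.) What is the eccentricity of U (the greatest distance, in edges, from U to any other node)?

6

A farthest node from U is J.
The path U–R–A–G–S–M–J has 6 edges.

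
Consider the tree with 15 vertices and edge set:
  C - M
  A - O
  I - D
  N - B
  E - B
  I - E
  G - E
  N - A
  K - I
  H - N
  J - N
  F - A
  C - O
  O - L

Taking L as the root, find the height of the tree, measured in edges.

7

A deepest node is K, reached by L–O–A–N–B–E–I–K.
That path has 7 edges, so the height is 7.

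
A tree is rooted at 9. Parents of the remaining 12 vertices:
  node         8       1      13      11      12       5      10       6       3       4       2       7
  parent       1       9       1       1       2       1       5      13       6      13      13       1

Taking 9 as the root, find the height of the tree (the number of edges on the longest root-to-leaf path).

The longest root-to-leaf path is 9 – 1 – 13 – 6 – 3 (4 edges).

4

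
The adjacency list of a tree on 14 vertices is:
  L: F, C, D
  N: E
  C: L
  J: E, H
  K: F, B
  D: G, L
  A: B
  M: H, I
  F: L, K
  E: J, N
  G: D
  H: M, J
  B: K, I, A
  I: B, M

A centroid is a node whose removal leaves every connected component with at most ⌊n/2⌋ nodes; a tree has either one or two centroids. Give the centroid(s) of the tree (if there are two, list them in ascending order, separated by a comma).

B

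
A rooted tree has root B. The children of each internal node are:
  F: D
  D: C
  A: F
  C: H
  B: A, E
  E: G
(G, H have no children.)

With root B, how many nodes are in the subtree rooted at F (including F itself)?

4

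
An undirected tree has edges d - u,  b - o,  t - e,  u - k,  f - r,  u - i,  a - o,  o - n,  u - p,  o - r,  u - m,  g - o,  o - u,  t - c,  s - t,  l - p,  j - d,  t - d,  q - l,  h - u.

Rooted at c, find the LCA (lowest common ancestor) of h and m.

u

Ancestors of h (toward the root): h, u, d, t, c.
Ancestors of m: m, u, d, t, c.
The deepest node appearing in both lists is u.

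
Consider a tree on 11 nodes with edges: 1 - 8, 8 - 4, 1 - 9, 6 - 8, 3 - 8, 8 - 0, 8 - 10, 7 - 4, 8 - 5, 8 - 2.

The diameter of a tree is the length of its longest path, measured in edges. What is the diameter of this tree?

Starting from 9, a farthest node is 7 at distance 4.
One longest path: 9 – 1 – 8 – 4 – 7.
So the diameter is 4.

4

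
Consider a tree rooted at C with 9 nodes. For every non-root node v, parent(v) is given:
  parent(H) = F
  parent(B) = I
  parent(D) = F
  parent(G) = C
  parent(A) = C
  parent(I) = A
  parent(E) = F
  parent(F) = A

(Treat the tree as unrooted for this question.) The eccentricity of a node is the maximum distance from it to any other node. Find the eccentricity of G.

Distances from G peak at 4, attained at D (E, B, H also at distance 4).
G-C-A-F-D

4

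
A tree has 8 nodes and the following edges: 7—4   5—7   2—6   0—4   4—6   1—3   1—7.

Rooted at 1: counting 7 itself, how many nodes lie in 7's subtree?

6

Descendants of 7 (including itself): 7, 5, 4, 0, 6, 2. That's 6.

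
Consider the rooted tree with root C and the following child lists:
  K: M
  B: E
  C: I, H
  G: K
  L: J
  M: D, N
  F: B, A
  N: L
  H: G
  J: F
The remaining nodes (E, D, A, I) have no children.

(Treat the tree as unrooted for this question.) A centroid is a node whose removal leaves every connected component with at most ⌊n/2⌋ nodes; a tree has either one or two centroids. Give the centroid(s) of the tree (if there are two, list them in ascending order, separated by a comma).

M, N

If N is removed the pieces have sizes 7, 6, all ≤ ⌊14/2⌋ = 7.
M is adjacent to N and is also a centroid (the largest component after removing it is likewise 7).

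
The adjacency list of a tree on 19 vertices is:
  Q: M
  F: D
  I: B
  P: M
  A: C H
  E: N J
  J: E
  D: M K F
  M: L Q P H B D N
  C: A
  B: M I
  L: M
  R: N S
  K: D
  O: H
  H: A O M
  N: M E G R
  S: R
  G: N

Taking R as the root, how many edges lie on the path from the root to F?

Climbing from F to the root: F → D → M → N → R. That's 4 steps.

4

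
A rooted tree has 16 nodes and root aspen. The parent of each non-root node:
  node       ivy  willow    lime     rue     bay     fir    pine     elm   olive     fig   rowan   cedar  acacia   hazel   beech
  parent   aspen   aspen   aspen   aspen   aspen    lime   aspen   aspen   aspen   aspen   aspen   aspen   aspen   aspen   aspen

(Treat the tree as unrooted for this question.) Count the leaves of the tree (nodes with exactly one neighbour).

14

Degree-1 nodes: acacia, bay, beech, cedar, elm, fig, fir, hazel, ivy, olive, pine, rowan, rue, willow — 14 of them.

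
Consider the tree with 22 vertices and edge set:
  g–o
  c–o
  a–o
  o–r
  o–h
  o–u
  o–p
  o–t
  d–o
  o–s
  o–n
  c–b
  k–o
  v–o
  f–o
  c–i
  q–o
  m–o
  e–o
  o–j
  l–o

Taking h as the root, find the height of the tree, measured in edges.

3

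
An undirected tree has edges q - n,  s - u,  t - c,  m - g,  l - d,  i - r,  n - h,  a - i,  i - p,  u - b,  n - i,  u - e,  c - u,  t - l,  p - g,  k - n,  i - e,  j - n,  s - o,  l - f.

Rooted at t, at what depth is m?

Path from t to m: t–c–u–e–i–p–g–m, which has 7 edges.

7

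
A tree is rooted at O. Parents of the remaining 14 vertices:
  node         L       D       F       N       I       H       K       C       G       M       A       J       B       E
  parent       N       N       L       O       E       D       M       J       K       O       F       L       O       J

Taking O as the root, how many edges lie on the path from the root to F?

Climbing from F to the root: F–L–N–O. That's 3 steps.

3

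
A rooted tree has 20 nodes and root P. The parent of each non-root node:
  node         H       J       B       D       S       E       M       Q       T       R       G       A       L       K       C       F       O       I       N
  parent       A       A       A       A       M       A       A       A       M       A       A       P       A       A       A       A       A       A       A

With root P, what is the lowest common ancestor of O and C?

Path O→root: O A P; path C→root: C A P.
First common node: A.

A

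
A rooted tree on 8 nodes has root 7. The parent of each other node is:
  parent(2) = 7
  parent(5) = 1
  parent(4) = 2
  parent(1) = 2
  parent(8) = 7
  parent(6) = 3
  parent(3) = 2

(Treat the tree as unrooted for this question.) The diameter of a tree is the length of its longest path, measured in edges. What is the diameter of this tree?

4

BFS from 8 reaches 5 last, at distance 4; BFS from 5 confirms no node is farther.
Path: 8-7-2-1-5.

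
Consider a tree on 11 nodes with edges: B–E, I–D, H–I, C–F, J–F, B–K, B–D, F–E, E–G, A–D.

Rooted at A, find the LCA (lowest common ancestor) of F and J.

F

Ancestors of F (toward the root): F, E, B, D, A.
Ancestors of J: J, F, E, B, D, A.
The deepest node appearing in both lists is F.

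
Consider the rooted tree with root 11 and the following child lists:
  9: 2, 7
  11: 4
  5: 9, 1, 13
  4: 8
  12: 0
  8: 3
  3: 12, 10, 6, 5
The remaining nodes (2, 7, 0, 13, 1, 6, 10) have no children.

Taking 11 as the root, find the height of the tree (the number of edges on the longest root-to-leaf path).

2 sits deepest: 11-4-8-3-5-9-2 — 6 edges from the root.

6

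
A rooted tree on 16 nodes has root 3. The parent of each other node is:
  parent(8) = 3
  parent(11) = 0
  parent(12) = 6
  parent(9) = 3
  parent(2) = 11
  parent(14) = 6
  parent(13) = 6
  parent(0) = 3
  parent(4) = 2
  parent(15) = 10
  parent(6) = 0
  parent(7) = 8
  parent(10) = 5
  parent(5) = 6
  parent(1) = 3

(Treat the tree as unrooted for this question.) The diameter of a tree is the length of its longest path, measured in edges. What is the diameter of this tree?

7

A longest path is 15-10-5-6-0-3-8-7, with 7 edges.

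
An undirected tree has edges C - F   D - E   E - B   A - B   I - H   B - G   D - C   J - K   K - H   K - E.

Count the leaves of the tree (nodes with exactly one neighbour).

5

The leaves are A, F, G, I, J.
That is 5 leaves.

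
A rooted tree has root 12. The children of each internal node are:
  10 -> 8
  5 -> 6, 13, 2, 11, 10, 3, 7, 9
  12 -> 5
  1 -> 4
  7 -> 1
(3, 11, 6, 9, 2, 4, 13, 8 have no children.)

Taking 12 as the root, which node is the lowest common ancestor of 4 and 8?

Ancestors of 4 (toward the root): 4, 1, 7, 5, 12.
Ancestors of 8: 8, 10, 5, 12.
The deepest node appearing in both lists is 5.

5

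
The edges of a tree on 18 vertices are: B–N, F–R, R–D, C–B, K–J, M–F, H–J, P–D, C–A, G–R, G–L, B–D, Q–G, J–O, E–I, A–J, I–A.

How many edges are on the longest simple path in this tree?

Starting from Q, a farthest node is H at distance 8.
One longest path: Q – G – R – D – B – C – A – J – H.
So the diameter is 8.

8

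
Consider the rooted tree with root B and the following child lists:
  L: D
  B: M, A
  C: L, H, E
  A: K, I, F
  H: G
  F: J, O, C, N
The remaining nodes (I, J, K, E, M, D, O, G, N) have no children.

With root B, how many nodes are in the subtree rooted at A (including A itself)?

13

A's subtree: {A, F, K, I, O, N, C, J, H, E, L, G, D}, size 13.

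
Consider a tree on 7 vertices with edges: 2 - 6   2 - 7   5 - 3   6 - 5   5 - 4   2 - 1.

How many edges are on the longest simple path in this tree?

BFS from 3 reaches 1 last, at distance 4; BFS from 1 confirms no node is farther.
Path: 3 - 5 - 6 - 2 - 1.

4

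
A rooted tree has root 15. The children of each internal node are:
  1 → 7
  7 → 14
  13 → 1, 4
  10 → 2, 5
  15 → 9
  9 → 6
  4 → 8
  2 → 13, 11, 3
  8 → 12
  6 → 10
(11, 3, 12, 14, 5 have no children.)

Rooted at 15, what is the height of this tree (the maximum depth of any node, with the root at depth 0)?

8

The longest root-to-leaf path is 15 → 9 → 6 → 10 → 2 → 13 → 4 → 8 → 12 (8 edges).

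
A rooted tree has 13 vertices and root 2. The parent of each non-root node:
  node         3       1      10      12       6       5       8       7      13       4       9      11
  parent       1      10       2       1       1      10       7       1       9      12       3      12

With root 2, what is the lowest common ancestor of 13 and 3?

3

Ancestors of 13 (toward the root): 13, 9, 3, 1, 10, 2.
Ancestors of 3: 3, 1, 10, 2.
The deepest node appearing in both lists is 3.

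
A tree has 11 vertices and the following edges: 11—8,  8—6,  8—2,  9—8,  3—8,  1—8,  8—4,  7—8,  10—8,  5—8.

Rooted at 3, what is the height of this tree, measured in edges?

A deepest node is 1, reached by 3 – 8 – 1.
That path has 2 edges, so the height is 2.

2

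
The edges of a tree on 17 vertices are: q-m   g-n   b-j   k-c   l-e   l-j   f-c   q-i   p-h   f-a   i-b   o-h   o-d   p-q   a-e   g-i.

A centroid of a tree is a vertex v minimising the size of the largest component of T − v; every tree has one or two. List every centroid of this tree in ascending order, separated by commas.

i

Delete i: the remaining components have sizes 8, 6, 2. Max 8 ≤ 8, so i is a centroid.
Every other node leaves some component of size > 8, so the centroid is unique.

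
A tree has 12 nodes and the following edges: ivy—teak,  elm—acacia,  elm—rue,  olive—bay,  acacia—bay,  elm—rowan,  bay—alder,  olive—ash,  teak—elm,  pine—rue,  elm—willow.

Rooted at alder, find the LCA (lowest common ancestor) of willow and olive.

Path willow→root: willow elm acacia bay alder; path olive→root: olive bay alder.
First common node: bay.

bay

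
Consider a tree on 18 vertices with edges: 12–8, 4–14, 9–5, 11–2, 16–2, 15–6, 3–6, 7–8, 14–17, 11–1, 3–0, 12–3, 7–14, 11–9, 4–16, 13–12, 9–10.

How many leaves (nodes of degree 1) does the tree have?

7

Degree-1 nodes: 0, 1, 5, 10, 13, 15, 17 — 7 of them.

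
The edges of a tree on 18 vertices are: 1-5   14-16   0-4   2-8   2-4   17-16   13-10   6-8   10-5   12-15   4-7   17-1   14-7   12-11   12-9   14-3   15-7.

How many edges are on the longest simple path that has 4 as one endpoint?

Distances from 4 peak at 8, attained at 13.
4-7-14-16-17-1-5-10-13

8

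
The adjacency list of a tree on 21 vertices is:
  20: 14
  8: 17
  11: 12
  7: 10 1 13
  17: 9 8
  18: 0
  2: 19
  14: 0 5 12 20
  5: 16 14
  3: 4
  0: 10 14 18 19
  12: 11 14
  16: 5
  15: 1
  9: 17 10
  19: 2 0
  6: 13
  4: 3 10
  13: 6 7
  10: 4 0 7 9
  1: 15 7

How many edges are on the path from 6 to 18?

The path is 6–13–7–10–0–18, which has 5 edges.

5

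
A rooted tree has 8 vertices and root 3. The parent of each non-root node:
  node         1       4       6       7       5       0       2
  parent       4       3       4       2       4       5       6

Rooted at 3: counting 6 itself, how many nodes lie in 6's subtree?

6's subtree: {6, 2, 7}, size 3.

3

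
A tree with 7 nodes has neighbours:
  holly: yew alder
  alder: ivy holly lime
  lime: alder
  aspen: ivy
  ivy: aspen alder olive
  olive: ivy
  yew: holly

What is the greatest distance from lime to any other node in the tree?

Distances from lime peak at 3, attained at olive (aspen, yew also at distance 3).
lime-alder-ivy-olive

3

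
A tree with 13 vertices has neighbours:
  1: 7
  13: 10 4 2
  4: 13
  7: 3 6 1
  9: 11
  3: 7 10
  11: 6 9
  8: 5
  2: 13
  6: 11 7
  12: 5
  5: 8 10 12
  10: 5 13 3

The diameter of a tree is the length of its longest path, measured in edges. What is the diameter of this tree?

7

BFS from 8 reaches 9 last, at distance 7; BFS from 9 confirms no node is farther.
Path: 8–5–10–3–7–6–11–9.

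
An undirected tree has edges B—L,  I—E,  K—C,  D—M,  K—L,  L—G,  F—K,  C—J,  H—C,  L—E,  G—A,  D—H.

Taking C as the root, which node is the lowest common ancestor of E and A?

L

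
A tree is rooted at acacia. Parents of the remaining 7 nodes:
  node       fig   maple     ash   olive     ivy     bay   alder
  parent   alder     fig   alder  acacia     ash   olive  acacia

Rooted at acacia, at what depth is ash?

Path from acacia to ash: acacia – alder – ash, which has 2 edges.

2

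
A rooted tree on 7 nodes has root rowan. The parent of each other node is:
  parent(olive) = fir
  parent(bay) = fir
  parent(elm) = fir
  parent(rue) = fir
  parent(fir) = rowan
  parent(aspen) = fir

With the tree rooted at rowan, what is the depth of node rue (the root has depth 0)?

Climbing from rue to the root: rue – fir – rowan. That's 2 steps.

2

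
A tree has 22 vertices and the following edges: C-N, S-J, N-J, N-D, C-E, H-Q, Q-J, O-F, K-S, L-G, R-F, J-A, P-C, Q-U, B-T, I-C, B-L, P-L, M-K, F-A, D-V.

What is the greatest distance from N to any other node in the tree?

5

Distances from N peak at 5, attained at T.
N – C – P – L – B – T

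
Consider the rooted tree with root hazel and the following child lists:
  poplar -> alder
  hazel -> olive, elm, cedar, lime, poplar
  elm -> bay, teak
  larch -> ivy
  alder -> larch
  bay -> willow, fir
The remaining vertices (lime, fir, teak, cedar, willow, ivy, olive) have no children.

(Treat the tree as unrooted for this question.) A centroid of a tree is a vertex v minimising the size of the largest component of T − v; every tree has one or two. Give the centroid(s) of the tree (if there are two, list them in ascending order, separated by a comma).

hazel

Removing hazel splits the tree into components of sizes 5, 4, 1, 1, 1; the largest is 5 ≤ ⌊13/2⌋ = 6.
No neighbour of hazel does as well, so hazel is the unique centroid.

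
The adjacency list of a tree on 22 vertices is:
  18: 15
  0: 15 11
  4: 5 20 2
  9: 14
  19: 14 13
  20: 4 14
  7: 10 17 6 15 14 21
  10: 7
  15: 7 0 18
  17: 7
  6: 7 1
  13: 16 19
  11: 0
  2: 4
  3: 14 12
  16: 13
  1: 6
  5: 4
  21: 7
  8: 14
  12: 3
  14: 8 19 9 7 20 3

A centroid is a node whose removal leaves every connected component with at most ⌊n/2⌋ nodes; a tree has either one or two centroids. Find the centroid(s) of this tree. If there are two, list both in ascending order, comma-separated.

Delete 14: the remaining components have sizes 10, 4, 3, 2, 1, 1. Max 10 ≤ 11, so 14 is a centroid.
Every other node leaves some component of size > 11, so the centroid is unique.

14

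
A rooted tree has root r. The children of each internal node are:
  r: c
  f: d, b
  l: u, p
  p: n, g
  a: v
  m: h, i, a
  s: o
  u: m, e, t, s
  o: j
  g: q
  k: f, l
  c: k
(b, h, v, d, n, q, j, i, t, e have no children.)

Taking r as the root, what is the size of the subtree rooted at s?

The subtree rooted at s contains: s, o, j — 3 nodes.

3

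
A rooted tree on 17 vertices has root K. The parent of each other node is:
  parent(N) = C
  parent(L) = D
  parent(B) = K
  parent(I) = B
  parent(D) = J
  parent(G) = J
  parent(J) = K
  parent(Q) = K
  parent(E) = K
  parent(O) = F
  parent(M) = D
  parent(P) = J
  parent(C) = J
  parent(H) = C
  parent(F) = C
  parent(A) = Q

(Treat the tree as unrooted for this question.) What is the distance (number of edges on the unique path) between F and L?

4

The path is F – C – J – D – L, which has 4 edges.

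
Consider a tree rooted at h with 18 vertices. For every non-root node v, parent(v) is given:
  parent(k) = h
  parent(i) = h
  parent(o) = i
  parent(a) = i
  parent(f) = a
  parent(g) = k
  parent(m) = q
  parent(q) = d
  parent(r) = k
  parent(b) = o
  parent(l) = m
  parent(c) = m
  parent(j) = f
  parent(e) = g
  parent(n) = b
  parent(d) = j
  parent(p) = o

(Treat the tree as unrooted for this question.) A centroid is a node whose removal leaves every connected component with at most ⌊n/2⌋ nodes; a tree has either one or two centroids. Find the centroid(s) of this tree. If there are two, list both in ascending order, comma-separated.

If i is removed the pieces have sizes 8, 5, 4, all ≤ ⌊18/2⌋ = 9.
No neighbour of i does as well, so i is the unique centroid.

i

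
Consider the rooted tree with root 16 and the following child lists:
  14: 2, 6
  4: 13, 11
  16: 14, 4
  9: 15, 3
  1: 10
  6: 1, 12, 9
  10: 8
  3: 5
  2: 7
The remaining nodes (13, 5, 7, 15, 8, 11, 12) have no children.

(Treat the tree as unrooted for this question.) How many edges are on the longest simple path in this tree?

7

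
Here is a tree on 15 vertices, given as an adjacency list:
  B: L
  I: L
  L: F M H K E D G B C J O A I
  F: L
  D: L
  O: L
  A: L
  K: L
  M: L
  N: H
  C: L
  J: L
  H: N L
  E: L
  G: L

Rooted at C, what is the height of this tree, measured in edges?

3

A deepest node is N, reached by C-L-H-N.
That path has 3 edges, so the height is 3.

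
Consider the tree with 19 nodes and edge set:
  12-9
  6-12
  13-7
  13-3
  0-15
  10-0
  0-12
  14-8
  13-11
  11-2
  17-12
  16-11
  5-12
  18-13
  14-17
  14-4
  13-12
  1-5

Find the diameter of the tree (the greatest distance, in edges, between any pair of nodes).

6

A longest path is 16-11-13-12-17-14-4, with 6 edges.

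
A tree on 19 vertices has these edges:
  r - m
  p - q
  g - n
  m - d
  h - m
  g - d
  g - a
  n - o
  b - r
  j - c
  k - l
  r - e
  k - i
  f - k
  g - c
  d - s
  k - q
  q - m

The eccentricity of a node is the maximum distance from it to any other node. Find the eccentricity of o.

The node farthest from o is i (f, l also at distance 7), via o-n-g-d-m-q-k-i — 7 edges.

7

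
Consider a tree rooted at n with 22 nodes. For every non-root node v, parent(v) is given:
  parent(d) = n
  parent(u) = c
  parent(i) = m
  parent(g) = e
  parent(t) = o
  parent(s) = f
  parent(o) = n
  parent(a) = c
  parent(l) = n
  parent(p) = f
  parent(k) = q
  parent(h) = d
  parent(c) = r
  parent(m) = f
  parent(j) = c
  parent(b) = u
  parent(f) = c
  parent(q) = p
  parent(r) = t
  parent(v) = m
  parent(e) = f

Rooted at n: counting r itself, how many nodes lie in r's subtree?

16

r's subtree: {r, c, f, a, u, j, p, e, m, s, b, q, g, i, v, k}, size 16.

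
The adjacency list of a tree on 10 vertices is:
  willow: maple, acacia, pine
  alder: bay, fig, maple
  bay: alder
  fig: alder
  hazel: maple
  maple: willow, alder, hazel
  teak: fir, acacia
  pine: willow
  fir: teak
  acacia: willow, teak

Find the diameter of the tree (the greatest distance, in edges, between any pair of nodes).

6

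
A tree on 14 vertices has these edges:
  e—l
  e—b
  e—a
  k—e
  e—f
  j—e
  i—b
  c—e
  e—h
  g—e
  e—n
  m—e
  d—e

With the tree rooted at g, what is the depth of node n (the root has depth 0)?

2

Path from g to n: g – e – n, which has 2 edges.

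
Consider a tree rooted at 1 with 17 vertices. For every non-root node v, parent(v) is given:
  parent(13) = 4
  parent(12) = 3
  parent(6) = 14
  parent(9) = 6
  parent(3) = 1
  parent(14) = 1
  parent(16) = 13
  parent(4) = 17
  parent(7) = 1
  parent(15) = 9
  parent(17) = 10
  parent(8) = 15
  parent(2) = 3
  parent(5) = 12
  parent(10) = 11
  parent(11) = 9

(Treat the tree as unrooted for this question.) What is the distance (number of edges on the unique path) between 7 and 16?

7–1–14–6–9–11–10–17–4–13–16: 10 edges.

10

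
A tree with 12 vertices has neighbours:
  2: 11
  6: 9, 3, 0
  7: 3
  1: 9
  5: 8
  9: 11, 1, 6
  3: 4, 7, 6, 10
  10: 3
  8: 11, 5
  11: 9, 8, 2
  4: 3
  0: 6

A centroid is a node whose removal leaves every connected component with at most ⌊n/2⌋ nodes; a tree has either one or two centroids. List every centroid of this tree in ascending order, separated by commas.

6, 9

Removing 6 splits the tree into components of sizes 6, 4, 1; the largest is 6 ≤ ⌊12/2⌋ = 6.
9 is adjacent to 6 and is also a centroid (the largest component after removing it is likewise 6).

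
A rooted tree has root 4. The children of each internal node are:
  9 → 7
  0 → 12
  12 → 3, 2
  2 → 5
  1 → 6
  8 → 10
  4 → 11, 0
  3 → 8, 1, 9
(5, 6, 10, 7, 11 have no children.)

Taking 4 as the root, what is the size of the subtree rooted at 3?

7

3's subtree: {3, 8, 9, 1, 10, 7, 6}, size 7.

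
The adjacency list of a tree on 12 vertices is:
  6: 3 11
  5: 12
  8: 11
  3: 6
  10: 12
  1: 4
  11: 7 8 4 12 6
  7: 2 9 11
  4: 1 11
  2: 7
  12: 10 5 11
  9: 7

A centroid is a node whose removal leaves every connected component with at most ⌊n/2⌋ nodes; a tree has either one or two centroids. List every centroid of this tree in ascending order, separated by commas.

Removing 11 splits the tree into components of sizes 3, 3, 2, 2, 1; the largest is 3 ≤ ⌊12/2⌋ = 6.
Every other node leaves some component of size > 6, so the centroid is unique.

11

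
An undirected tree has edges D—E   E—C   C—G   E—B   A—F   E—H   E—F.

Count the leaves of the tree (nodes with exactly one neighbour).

5

The leaves are A, B, D, G, H.
That is 5 leaves.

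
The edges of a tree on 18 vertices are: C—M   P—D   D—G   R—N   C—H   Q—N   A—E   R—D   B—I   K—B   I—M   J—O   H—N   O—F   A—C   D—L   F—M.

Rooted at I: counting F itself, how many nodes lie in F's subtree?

Descendants of F (including itself): F, O, J. That's 3.

3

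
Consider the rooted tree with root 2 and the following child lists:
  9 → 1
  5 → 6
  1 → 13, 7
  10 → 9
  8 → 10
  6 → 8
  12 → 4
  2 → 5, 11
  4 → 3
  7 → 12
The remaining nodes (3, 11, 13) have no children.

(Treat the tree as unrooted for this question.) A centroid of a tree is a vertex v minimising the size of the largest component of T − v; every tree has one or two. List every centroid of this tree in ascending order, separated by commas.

Removing 9 splits the tree into components of sizes 6, 6; the largest is 6 ≤ ⌊13/2⌋ = 6.
No neighbour of 9 does as well, so 9 is the unique centroid.

9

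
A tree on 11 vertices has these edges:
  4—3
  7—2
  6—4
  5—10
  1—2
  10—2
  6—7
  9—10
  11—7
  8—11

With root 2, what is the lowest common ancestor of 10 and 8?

2

10's ancestor chain is 10, 2 and 8's is 8, 11, 7, 2; they first meet at 2.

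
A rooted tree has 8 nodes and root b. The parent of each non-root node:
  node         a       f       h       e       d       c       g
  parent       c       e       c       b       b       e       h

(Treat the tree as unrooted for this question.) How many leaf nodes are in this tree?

Degree-1 nodes: a, d, f, g — 4 of them.

4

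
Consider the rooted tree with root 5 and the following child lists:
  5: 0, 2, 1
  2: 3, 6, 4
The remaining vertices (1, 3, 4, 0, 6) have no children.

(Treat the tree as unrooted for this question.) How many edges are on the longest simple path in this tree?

3

BFS from 6 reaches 1 last, at distance 3; BFS from 1 confirms no node is farther.
Path: 6 - 2 - 5 - 1.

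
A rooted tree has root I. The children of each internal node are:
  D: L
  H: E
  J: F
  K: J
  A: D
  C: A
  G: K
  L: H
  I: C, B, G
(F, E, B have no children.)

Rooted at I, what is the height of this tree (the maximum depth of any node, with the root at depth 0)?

6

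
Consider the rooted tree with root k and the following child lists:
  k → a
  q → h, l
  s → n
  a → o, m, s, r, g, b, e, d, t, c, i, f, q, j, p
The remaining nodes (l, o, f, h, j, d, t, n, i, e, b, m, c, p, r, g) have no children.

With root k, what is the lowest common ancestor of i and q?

i's ancestor chain is i, a, k and q's is q, a, k; they first meet at a.

a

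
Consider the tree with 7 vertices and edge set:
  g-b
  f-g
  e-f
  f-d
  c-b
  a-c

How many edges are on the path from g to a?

3

Walking from g: g – b – c – a. Length 3.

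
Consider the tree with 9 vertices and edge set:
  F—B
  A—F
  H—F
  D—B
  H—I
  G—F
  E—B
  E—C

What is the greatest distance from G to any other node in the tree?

Distances from G peak at 4, attained at C.
G-F-B-E-C

4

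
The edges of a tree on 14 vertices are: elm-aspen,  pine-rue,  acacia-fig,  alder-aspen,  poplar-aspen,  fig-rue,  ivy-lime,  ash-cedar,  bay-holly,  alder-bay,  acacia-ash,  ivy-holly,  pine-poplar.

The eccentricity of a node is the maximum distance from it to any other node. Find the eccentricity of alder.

A farthest node from alder is cedar.
The path alder-aspen-poplar-pine-rue-fig-acacia-ash-cedar has 8 edges.

8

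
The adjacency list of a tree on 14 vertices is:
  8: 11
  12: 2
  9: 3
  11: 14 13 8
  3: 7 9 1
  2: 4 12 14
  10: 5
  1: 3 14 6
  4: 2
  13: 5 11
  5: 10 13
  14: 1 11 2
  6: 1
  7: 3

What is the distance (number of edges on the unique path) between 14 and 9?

The path is 14 - 1 - 3 - 9, which has 3 edges.

3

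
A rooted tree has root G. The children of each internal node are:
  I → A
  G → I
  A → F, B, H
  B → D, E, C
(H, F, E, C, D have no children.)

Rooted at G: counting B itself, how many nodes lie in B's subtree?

4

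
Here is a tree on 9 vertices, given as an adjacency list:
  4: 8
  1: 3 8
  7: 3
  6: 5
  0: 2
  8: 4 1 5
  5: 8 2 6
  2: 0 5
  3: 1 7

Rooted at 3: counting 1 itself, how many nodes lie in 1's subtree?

7

The subtree rooted at 1 contains: 1, 8, 5, 4, 2, 6, 0 — 7 nodes.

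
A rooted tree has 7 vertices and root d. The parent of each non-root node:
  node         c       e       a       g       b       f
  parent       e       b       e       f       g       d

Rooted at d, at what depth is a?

5

Path from d to a: d → f → g → b → e → a, which has 5 edges.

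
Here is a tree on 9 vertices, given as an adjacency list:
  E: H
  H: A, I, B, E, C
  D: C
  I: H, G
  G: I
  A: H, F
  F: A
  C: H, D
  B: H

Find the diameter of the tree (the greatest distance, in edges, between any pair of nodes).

4

BFS from G reaches D last, at distance 4; BFS from D confirms no node is farther.
Path: G–I–H–C–D.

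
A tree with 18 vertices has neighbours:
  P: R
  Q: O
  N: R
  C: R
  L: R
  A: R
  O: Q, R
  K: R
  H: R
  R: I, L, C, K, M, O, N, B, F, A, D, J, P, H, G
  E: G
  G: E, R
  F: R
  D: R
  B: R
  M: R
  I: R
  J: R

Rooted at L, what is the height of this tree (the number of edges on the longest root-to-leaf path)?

3

A deepest node is Q, reached by L → R → O → Q.
That path has 3 edges, so the height is 3.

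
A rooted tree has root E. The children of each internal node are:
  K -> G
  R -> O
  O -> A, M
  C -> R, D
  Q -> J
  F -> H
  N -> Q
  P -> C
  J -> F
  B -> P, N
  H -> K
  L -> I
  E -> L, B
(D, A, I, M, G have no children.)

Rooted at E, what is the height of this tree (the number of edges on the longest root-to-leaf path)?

G sits deepest: E-B-N-Q-J-F-H-K-G — 8 edges from the root.

8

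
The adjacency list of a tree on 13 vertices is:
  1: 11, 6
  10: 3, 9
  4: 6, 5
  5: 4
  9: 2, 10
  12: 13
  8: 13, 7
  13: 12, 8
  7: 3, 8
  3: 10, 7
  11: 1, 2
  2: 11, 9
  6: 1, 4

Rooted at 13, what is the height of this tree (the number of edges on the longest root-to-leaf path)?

5 sits deepest: 13 – 8 – 7 – 3 – 10 – 9 – 2 – 11 – 1 – 6 – 4 – 5 — 11 edges from the root.

11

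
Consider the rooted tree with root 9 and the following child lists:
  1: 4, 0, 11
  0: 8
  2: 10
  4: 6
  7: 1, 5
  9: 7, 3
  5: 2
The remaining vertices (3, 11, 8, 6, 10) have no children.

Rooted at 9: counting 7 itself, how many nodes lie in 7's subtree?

Descendants of 7 (including itself): 7, 5, 1, 2, 0, 11, 4, 10, 8, 6. That's 10.

10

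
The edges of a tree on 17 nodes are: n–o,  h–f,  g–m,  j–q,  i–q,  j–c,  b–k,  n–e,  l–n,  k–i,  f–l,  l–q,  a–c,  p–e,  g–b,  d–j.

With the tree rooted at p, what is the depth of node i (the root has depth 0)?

Climbing from i to the root: i → q → l → n → e → p. That's 5 steps.

5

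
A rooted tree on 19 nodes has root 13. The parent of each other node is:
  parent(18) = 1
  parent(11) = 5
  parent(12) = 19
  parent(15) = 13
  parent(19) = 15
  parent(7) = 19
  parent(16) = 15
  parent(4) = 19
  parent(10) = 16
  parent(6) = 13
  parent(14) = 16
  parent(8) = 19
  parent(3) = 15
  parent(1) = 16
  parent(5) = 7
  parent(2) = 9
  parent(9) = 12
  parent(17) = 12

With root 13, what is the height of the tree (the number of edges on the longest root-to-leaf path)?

A deepest node is 11, reached by 13 – 15 – 19 – 7 – 5 – 11.
That path has 5 edges, so the height is 5.

5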